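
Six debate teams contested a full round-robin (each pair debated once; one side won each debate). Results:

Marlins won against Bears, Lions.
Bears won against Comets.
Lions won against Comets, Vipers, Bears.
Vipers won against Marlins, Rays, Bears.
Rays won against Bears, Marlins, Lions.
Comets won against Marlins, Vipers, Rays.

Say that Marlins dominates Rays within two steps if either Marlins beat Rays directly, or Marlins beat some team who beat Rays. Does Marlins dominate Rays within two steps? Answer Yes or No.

No

Marlins did not beat Rays directly.
Marlins beat Bears, Lions, but each of them lost to Rays. No two-step path.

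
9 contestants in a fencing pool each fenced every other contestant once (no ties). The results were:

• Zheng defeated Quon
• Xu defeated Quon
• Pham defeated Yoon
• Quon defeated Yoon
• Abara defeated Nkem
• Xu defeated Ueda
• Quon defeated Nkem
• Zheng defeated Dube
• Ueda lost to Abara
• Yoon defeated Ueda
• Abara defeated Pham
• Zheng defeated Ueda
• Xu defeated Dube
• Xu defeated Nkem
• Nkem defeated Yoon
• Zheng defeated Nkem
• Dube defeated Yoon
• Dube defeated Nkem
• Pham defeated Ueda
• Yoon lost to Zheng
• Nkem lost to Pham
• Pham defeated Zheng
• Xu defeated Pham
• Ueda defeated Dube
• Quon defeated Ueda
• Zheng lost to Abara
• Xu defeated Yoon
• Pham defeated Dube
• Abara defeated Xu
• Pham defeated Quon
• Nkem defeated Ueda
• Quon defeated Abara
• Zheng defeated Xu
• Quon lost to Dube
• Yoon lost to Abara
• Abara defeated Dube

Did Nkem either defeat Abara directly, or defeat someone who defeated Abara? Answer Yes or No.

Nkem did not beat Abara directly.
Nkem beat Ueda, Yoon, but each of them lost to Abara. No two-step path.

No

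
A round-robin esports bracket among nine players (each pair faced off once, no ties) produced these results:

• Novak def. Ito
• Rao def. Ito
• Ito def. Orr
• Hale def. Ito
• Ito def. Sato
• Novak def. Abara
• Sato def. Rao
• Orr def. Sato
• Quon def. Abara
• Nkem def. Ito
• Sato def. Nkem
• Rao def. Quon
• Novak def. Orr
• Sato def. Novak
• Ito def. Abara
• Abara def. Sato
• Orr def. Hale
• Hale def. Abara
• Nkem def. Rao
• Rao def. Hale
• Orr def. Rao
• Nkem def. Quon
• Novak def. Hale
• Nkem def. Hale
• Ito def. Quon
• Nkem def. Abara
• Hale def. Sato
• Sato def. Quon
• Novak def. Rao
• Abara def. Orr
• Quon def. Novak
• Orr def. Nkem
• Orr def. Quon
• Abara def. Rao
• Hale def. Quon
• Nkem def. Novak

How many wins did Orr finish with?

5

Orr's results: beat Quon, Hale, Sato, Rao, Nkem; lost to Novak, Ito, Abara.
That is 5 wins.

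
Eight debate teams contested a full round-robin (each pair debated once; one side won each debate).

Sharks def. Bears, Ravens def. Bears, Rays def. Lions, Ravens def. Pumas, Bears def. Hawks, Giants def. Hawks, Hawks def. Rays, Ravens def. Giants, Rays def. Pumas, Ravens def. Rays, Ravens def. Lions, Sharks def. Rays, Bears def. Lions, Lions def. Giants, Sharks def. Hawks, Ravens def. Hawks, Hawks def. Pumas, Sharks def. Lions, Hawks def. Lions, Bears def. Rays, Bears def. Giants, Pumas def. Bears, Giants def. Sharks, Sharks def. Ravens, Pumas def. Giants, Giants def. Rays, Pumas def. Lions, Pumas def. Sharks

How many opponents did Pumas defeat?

Pumas' results: beat Lions, Sharks, Bears, Giants; lost to Ravens, Rays, Hawks.
That is 4 wins.

4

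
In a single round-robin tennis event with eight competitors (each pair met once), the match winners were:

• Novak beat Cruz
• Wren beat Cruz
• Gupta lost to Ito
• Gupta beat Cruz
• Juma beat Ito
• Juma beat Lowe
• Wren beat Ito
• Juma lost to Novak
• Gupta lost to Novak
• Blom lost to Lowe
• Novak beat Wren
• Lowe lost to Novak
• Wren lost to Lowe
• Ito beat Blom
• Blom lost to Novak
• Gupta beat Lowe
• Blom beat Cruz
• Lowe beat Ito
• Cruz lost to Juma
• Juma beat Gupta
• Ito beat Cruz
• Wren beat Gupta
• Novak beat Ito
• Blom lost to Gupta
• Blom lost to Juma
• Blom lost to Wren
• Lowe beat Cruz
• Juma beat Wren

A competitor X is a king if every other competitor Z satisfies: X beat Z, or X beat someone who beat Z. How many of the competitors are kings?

Ito cannot reach Juma, Wren, Novak in two steps.
Juma cannot reach Novak in two steps.
Lowe cannot reach Juma, Novak in two steps.
Gupta cannot reach Juma, Novak in two steps.
Cruz cannot reach Ito, Juma, Lowe, Gupta, Blom, Wren, Novak in two steps.
Blom cannot reach Ito, Juma, Lowe, Gupta, Wren, Novak in two steps.
Wren cannot reach Juma, Novak in two steps.
Novak reaches everyone (king).
Kings: Novak — 1.

1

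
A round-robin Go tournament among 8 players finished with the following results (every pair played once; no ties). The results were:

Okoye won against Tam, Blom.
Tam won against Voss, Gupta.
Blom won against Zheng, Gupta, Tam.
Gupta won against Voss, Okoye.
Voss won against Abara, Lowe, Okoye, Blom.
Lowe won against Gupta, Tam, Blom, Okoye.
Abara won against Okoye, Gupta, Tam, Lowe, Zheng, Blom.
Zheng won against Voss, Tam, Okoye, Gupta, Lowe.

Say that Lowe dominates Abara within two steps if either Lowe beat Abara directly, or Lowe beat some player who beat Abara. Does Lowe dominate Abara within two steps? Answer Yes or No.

No

Lowe did not beat Abara directly.
Lowe beat Okoye, Tam, Blom, Gupta, but each of them lost to Abara. No two-step path.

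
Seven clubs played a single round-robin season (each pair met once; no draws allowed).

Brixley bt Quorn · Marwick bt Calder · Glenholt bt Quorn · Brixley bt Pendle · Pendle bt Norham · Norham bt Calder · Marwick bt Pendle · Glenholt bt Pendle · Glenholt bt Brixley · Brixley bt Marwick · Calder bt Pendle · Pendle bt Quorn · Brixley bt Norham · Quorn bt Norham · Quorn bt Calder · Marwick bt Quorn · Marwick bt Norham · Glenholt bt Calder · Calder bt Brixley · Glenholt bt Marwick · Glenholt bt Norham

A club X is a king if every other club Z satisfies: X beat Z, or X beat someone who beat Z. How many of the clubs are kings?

Norham cannot reach Quorn, Glenholt, Marwick in two steps.
Brixley cannot reach Glenholt in two steps.
Quorn cannot reach Glenholt, Marwick in two steps.
Calder cannot reach Glenholt in two steps.
Glenholt reaches everyone (king).
Marwick cannot reach Glenholt in two steps.
Pendle cannot reach Brixley, Glenholt, Marwick in two steps.
Kings: Glenholt — 1.

1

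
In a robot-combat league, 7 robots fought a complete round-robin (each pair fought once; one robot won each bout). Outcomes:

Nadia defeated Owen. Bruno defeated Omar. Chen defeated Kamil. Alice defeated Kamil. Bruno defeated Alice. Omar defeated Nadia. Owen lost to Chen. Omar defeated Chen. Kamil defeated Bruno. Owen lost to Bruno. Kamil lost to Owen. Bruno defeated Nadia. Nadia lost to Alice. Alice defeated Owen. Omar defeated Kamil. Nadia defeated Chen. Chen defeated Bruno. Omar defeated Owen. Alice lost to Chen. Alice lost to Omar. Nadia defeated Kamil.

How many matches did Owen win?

Owen's results: beat Kamil; lost to Chen, Nadia, Bruno, Alice, Omar.
That is 1 win.

1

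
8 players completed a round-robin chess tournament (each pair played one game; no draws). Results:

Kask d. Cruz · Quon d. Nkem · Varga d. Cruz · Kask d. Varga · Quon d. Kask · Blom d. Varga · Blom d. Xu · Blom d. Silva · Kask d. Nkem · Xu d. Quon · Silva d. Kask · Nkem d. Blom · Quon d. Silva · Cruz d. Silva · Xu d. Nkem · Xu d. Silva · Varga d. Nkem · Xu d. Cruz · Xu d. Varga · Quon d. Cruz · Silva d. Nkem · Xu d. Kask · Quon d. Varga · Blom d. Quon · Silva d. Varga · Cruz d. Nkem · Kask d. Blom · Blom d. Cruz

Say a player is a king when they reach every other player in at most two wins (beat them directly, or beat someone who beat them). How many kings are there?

3

Kask reaches everyone (king).
Silva cannot reach Xu, Quon in two steps.
Xu reaches everyone (king).
Varga cannot reach Kask, Xu, Quon in two steps.
Cruz cannot reach Xu, Quon in two steps.
Blom reaches everyone (king).
Nkem cannot reach Kask in two steps.
Quon cannot reach Xu in two steps.
Kings: Kask, Xu, Blom — 3.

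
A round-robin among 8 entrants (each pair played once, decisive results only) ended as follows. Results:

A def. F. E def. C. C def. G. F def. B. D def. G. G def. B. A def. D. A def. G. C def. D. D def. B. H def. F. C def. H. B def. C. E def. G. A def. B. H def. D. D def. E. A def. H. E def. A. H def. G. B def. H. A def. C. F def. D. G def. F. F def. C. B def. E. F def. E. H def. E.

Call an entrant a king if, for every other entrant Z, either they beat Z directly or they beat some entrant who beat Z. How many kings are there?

6

A reaches everyone (king).
B reaches everyone (king).
C cannot reach A in two steps.
D reaches everyone (king).
E reaches everyone (king).
F reaches everyone (king).
G cannot reach A in two steps.
H reaches everyone (king).
Kings: A, B, D, E, F, H — 6.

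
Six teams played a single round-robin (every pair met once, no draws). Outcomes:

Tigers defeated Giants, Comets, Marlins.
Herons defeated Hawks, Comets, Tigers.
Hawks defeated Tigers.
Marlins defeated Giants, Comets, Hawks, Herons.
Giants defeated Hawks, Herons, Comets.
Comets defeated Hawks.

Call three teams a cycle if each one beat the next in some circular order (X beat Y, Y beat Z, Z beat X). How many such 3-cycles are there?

Of the C(6,3) = 20 triples, the cyclic ones are: {Comets, Hawks, Tigers}; {Marlins, Hawks, Tigers}; {Marlins, Herons, Tigers}; {Hawks, Tigers, Giants}; {Herons, Tigers, Giants}.
That is 5.

5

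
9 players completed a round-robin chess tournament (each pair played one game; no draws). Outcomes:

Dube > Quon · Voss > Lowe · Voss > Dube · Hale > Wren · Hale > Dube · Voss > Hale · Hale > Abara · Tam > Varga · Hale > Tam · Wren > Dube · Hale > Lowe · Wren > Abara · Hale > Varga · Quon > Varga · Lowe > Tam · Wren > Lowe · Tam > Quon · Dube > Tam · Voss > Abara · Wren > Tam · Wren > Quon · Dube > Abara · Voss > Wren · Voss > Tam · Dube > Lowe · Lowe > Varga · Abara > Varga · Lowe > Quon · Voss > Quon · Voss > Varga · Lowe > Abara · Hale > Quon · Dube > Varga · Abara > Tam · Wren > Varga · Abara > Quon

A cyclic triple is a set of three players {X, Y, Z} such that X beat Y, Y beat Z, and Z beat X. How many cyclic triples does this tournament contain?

0

Win totals: Dube 5, Abara 3, Hale 7, Tam 2, Voss 8, Wren 6, Varga 0, Quon 1, Lowe 4.
A player with w wins dominates both others in C(w,2) triples; summing gives 10 + 3 + 21 + 1 + 28 + 15 + 0 + 0 + 6 = 84 transitive triples.
Total triples C(9,3) = 84, so cyclic triples = 84 − 84 = 0.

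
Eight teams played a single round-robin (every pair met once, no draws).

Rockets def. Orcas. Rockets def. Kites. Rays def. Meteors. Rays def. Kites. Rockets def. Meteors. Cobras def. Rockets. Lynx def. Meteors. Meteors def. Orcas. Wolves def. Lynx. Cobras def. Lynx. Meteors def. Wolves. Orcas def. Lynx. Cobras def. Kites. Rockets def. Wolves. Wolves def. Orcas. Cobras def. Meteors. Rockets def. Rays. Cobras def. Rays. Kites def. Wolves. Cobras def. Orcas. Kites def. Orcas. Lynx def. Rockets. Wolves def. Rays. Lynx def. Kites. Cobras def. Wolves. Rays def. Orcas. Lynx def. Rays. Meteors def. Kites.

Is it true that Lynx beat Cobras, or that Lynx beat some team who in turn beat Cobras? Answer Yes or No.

No

Lynx did not beat Cobras directly.
Lynx beat Kites, Rays, Rockets, Meteors, but each of them lost to Cobras. No two-step path.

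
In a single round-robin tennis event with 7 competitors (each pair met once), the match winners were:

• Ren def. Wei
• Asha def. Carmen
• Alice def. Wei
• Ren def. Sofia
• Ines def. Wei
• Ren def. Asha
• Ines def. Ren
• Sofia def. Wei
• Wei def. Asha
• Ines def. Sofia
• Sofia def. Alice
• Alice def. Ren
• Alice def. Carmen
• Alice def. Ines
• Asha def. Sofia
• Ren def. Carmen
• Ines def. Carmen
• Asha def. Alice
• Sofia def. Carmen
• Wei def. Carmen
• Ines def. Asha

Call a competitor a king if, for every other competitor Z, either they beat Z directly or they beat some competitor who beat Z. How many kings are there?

Carmen cannot reach Wei, Ren, Asha, Sofia, Ines, Alice in two steps.
Wei cannot reach Ren, Ines in two steps.
Ren cannot reach Ines in two steps.
Asha reaches everyone (king).
Sofia reaches everyone (king).
Ines reaches everyone (king).
Alice reaches everyone (king).
Kings: Asha, Sofia, Ines, Alice — 4.

4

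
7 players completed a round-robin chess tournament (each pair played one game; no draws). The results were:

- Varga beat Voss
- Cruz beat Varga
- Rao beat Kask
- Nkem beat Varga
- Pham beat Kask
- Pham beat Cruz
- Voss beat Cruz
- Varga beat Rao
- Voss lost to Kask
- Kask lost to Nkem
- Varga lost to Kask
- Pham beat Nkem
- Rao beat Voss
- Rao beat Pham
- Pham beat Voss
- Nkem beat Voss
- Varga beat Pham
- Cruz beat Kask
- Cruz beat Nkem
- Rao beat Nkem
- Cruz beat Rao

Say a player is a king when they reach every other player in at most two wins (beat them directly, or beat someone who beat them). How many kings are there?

Nkem reaches everyone (king).
Rao reaches everyone (king).
Kask cannot reach Nkem in two steps.
Voss cannot reach Pham in two steps.
Varga reaches everyone (king).
Pham reaches everyone (king).
Cruz reaches everyone (king).
Kings: Nkem, Rao, Varga, Pham, Cruz — 5.

5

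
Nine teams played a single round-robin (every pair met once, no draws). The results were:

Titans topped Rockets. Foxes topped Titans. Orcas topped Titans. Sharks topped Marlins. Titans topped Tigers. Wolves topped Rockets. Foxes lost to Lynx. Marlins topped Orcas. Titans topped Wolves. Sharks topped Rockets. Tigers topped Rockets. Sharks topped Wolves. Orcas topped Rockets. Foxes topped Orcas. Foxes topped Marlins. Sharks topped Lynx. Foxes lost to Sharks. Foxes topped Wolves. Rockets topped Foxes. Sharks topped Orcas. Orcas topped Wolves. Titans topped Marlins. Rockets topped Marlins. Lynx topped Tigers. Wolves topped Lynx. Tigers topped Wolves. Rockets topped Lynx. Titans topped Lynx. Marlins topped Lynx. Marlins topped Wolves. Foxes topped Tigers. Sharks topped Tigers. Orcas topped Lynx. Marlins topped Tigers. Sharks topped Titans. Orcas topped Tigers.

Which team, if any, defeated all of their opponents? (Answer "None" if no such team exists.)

Sharks

Sharks has 8 wins out of 8 opponents — a perfect record.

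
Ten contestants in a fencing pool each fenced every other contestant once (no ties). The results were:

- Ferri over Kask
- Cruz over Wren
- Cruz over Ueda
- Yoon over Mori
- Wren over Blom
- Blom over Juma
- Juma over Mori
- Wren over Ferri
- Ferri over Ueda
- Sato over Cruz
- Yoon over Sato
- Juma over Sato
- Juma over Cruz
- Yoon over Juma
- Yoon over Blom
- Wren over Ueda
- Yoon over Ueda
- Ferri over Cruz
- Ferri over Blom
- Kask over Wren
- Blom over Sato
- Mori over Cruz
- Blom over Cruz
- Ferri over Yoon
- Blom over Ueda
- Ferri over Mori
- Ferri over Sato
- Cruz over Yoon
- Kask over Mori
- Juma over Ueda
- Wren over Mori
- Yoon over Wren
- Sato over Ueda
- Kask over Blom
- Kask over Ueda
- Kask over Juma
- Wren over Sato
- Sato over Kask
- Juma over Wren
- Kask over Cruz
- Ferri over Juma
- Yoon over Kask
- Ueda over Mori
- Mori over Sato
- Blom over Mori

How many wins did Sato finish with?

3

Sato's results: beat Cruz, Ueda, Kask; lost to Juma, Mori, Yoon, Wren, Ferri, Blom.
That is 3 wins.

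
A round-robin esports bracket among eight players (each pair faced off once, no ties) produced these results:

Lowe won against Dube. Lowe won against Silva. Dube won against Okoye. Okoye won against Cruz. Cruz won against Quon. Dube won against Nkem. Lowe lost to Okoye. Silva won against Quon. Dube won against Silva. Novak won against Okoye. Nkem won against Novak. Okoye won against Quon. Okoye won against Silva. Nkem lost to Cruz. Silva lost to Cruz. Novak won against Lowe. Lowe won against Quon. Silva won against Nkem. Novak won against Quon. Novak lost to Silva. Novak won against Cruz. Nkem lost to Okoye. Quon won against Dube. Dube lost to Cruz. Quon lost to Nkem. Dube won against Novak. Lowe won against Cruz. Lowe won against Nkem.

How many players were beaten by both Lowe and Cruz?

Lowe beat: Silva, Quon, Nkem, Cruz, Dube.
Cruz beat: Silva, Quon, Nkem, Dube.
Both beat: Silva, Quon, Nkem, Dube — 4.

4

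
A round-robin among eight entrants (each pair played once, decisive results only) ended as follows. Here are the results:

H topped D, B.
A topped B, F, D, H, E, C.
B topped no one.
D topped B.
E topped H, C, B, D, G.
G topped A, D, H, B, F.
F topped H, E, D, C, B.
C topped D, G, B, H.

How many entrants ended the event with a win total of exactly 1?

Win totals: A 6, B 0, C 4, D 1, E 5, F 5, G 5, H 2.
Exactly 1: D — 1 entrant.

1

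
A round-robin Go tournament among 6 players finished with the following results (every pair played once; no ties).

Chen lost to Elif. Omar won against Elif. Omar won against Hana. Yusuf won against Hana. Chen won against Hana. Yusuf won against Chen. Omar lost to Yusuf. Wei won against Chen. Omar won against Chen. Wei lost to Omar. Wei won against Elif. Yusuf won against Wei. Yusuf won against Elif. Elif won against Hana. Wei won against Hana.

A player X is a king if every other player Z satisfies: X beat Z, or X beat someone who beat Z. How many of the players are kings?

1

Hana cannot reach Chen, Omar, Wei, Yusuf, Elif in two steps.
Chen cannot reach Omar, Wei, Yusuf, Elif in two steps.
Omar cannot reach Yusuf in two steps.
Wei cannot reach Omar, Yusuf in two steps.
Yusuf reaches everyone (king).
Elif cannot reach Omar, Wei, Yusuf in two steps.
Kings: Yusuf — 1.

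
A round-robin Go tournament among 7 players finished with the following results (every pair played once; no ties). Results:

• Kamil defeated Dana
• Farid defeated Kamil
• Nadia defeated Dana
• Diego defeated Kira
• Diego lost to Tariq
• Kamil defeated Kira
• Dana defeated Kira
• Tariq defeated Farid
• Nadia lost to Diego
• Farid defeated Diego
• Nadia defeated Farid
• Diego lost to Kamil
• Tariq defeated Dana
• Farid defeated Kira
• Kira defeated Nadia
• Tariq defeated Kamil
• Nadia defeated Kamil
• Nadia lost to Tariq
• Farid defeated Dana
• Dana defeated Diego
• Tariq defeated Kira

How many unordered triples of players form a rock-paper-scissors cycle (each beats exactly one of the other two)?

6

Win totals: Kamil 3, Dana 2, Nadia 3, Diego 2, Tariq 6, Farid 4, Kira 1.
A player with w wins dominates both others in C(w,2) triples; summing gives 3 + 1 + 3 + 1 + 15 + 6 + 0 = 29 transitive triples.
Total triples C(7,3) = 35, so cyclic triples = 35 − 29 = 6.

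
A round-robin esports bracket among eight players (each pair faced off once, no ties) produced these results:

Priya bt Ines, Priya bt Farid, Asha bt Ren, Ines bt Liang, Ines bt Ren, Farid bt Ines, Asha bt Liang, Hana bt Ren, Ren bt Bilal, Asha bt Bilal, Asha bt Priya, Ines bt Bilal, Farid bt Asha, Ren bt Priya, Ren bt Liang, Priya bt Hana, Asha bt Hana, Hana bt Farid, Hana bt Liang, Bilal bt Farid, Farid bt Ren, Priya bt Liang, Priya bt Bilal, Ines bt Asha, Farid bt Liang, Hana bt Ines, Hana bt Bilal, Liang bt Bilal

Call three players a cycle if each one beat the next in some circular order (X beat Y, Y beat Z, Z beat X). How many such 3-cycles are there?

Win totals: Bilal 1, Asha 5, Ren 3, Farid 4, Liang 1, Hana 5, Ines 4, Priya 5.
A player with w wins dominates both others in C(w,2) triples; summing gives 0 + 10 + 3 + 6 + 0 + 10 + 6 + 10 = 45 transitive triples.
Total triples C(8,3) = 56, so cyclic triples = 56 − 45 = 11.

11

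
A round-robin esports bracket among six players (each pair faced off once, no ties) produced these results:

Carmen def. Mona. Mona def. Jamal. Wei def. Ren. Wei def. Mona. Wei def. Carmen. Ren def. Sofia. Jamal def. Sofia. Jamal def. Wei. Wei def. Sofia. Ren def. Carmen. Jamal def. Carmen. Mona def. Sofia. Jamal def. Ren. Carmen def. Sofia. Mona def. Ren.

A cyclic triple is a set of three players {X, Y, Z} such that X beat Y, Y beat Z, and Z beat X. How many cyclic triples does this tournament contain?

Win totals: Carmen 2, Ren 2, Sofia 0, Jamal 4, Wei 4, Mona 3.
A player with w wins dominates both others in C(w,2) triples; summing gives 1 + 1 + 0 + 6 + 6 + 3 = 17 transitive triples.
Total triples C(6,3) = 20, so cyclic triples = 20 − 17 = 3.

3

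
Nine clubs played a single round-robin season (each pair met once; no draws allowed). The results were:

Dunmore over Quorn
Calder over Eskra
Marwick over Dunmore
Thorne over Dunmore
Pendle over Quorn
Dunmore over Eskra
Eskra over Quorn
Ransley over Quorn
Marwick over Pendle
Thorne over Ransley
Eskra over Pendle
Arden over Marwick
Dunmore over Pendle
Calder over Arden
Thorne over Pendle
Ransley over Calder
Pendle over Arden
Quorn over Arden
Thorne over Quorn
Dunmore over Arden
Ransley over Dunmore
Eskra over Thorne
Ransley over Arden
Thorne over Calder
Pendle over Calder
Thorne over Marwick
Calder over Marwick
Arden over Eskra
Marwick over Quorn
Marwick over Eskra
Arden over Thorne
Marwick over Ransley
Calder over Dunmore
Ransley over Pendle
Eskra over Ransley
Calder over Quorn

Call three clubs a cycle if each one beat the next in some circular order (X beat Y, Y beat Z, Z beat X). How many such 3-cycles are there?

21

Win totals: Pendle 3, Thorne 6, Ransley 5, Quorn 1, Marwick 5, Arden 3, Dunmore 4, Eskra 4, Calder 5.
A club with w wins dominates both others in C(w,2) triples; summing gives 3 + 15 + 10 + 0 + 10 + 3 + 6 + 6 + 10 = 63 transitive triples.
Total triples C(9,3) = 84, so cyclic triples = 84 − 63 = 21.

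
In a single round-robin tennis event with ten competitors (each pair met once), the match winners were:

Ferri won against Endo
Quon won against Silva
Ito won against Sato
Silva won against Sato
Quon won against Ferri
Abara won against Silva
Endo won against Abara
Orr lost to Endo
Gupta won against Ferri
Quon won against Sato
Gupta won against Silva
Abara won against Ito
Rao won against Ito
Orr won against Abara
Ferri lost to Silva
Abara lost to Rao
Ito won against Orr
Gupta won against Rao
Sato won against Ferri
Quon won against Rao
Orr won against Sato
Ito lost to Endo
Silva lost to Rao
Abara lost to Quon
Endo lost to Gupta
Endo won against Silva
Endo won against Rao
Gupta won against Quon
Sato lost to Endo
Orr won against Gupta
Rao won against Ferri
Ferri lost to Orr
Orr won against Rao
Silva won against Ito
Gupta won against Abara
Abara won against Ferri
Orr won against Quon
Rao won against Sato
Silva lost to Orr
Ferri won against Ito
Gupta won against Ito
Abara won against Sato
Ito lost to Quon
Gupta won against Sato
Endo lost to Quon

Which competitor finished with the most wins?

Win totals: Gupta 8, Sato 1, Ito 2, Rao 5, Orr 7, Quon 7, Endo 6, Abara 4, Silva 3, Ferri 2.
Gupta leads with 8 wins (next highest: 7).

Gupta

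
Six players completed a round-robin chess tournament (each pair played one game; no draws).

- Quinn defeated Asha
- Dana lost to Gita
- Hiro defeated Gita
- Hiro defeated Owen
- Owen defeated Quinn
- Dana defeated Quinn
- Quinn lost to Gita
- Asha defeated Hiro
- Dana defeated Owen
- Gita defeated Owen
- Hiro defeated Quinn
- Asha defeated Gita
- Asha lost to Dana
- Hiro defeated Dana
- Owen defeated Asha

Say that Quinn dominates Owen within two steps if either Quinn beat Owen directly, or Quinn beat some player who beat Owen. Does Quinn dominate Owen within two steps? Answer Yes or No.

No

Quinn did not beat Owen directly.
Quinn beat Asha, but each of them lost to Owen. No two-step path.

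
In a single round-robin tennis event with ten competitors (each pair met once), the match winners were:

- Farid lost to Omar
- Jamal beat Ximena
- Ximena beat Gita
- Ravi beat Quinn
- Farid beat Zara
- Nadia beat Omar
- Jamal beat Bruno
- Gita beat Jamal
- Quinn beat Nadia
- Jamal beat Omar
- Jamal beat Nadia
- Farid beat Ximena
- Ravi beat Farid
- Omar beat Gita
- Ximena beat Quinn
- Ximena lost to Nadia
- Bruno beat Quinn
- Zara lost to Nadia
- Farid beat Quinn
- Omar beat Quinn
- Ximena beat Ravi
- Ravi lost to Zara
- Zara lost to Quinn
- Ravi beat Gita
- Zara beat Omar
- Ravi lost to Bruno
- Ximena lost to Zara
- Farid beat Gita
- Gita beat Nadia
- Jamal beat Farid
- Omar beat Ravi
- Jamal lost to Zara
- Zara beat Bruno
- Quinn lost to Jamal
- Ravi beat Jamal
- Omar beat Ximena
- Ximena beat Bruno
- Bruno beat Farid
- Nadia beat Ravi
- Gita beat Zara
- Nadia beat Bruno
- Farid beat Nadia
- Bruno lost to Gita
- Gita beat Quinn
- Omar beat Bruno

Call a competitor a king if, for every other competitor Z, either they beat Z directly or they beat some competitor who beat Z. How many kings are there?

Quinn cannot reach Gita, Farid in two steps.
Gita reaches everyone (king).
Zara reaches everyone (king).
Bruno cannot reach Omar in two steps.
Jamal reaches everyone (king).
Omar reaches everyone (king).
Nadia reaches everyone (king).
Ximena cannot reach Omar in two steps.
Farid reaches everyone (king).
Ravi reaches everyone (king).
Kings: Gita, Zara, Jamal, Omar, Nadia, Farid, Ravi — 7.

7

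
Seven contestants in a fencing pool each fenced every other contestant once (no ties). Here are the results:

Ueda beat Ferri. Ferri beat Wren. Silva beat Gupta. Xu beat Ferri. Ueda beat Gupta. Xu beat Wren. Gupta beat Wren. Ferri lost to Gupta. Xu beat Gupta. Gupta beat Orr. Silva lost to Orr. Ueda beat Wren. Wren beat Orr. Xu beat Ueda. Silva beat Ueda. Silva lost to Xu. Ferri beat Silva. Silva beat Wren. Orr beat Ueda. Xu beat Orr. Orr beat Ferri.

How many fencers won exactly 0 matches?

Win totals: Xu 6, Gupta 3, Ferri 2, Silva 3, Orr 3, Wren 1, Ueda 3.
No fencer has exactly 0 wins.

0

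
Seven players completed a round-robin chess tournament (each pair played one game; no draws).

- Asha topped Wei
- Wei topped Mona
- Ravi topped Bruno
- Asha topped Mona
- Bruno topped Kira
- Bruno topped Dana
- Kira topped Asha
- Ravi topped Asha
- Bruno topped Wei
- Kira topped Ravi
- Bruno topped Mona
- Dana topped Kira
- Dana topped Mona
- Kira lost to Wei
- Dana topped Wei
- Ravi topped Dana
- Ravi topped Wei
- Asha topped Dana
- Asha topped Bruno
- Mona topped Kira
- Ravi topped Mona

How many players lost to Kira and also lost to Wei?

Kira beat: Asha, Ravi.
Wei beat: Kira, Mona.
No one was beaten by both.

0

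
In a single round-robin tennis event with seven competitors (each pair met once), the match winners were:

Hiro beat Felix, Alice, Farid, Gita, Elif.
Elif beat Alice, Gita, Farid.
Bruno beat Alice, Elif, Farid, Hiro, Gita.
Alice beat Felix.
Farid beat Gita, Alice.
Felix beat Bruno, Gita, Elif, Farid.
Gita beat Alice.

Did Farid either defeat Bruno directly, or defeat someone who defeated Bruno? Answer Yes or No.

No

Farid did not beat Bruno directly.
Farid beat Alice, Gita, but each of them lost to Bruno. No two-step path.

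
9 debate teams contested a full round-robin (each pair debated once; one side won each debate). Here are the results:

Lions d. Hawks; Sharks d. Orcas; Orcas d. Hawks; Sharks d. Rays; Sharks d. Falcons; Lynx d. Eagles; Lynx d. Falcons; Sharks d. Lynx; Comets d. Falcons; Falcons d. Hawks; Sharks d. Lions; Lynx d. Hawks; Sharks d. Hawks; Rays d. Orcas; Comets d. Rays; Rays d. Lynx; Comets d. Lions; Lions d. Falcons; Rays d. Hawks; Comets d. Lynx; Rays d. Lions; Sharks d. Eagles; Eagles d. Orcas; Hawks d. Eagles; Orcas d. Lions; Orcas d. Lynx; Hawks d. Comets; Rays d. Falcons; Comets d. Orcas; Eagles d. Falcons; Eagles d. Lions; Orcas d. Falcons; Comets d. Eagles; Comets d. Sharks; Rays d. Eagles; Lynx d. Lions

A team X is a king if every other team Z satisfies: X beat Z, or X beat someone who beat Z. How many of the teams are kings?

Eagles cannot reach Comets, Rays, Sharks in two steps.
Falcons cannot reach Orcas, Rays, Lions, Sharks, Lynx in two steps.
Orcas cannot reach Rays, Sharks in two steps.
Comets reaches everyone (king).
Hawks reaches everyone (king).
Rays cannot reach Sharks in two steps.
Lions cannot reach Orcas, Rays, Sharks, Lynx in two steps.
Sharks reaches everyone (king).
Lynx cannot reach Rays, Sharks in two steps.
Kings: Comets, Hawks, Sharks — 3.

3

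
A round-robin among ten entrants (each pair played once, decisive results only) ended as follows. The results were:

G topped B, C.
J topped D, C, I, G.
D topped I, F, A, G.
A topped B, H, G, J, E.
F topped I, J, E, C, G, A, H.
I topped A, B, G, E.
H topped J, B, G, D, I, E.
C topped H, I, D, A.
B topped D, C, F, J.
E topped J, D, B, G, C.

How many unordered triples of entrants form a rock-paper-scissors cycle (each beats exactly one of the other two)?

Win totals: A 5, B 4, C 4, D 4, E 5, F 7, G 2, H 6, I 4, J 4.
An entrant with w wins dominates both others in C(w,2) triples; summing gives 10 + 6 + 6 + 6 + 10 + 21 + 1 + 15 + 6 + 6 = 87 transitive triples.
Total triples C(10,3) = 120, so cyclic triples = 120 − 87 = 33.

33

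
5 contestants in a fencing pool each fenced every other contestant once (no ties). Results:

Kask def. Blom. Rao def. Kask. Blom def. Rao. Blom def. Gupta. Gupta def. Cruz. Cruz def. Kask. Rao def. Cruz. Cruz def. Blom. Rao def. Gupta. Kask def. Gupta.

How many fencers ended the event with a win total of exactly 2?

3

Win totals: Rao 3, Blom 2, Gupta 1, Cruz 2, Kask 2.
Exactly 2: Blom, Cruz, Kask — 3 fencers.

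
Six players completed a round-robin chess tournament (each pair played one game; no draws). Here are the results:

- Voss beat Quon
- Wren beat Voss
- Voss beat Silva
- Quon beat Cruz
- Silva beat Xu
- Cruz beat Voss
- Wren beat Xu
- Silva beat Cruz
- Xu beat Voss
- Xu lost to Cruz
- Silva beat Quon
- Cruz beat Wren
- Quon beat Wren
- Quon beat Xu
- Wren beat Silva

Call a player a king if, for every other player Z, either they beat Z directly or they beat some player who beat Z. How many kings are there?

5

Voss reaches everyone (king).
Cruz reaches everyone (king).
Quon reaches everyone (king).
Wren reaches everyone (king).
Xu cannot reach Cruz, Wren in two steps.
Silva reaches everyone (king).
Kings: Voss, Cruz, Quon, Wren, Silva — 5.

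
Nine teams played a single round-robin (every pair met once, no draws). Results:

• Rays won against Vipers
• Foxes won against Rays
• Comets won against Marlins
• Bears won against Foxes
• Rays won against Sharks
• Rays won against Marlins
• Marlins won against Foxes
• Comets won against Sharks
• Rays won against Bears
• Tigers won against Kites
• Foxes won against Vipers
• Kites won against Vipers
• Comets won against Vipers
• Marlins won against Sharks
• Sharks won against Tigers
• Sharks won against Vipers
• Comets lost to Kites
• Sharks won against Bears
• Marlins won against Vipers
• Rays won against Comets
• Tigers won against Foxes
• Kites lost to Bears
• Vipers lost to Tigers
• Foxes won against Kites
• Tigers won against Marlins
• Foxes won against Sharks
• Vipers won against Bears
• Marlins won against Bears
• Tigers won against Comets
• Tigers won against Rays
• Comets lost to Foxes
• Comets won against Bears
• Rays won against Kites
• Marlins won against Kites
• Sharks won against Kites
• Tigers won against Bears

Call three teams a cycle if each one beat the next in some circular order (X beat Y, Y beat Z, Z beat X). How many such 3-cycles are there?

14

Win totals: Kites 2, Tigers 7, Comets 4, Bears 2, Sharks 4, Vipers 1, Marlins 5, Rays 6, Foxes 5.
A team with w wins dominates both others in C(w,2) triples; summing gives 1 + 21 + 6 + 1 + 6 + 0 + 10 + 15 + 10 = 70 transitive triples.
Total triples C(9,3) = 84, so cyclic triples = 84 − 70 = 14.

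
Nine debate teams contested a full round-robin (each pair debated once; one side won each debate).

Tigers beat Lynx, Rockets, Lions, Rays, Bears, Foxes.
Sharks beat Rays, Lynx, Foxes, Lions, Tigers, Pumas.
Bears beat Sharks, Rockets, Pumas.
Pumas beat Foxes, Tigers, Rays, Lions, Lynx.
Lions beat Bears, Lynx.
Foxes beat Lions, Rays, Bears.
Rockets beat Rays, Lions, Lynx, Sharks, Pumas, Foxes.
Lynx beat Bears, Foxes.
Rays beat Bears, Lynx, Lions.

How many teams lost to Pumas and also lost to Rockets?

4

Pumas beat: Tigers, Lynx, Lions, Foxes, Rays.
Rockets beat: Sharks, Lynx, Lions, Foxes, Rays, Pumas.
Both beat: Lynx, Lions, Foxes, Rays — 4.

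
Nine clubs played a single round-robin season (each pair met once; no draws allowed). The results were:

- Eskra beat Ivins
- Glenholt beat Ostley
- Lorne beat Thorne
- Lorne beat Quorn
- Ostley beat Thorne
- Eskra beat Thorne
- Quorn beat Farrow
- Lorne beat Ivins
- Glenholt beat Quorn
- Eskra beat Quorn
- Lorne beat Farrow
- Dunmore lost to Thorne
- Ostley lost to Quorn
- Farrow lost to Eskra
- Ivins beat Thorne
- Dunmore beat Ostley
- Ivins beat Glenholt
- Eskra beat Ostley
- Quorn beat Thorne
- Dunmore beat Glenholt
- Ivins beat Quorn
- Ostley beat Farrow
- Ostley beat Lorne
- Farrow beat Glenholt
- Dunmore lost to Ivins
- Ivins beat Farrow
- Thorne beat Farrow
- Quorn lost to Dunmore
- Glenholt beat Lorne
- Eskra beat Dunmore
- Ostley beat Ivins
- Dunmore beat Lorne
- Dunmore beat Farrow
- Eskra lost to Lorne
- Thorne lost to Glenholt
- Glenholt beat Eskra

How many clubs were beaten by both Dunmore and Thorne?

1

Dunmore beat: Ostley, Glenholt, Lorne, Farrow, Quorn.
Thorne beat: Dunmore, Farrow.
Both beat: Farrow — 1.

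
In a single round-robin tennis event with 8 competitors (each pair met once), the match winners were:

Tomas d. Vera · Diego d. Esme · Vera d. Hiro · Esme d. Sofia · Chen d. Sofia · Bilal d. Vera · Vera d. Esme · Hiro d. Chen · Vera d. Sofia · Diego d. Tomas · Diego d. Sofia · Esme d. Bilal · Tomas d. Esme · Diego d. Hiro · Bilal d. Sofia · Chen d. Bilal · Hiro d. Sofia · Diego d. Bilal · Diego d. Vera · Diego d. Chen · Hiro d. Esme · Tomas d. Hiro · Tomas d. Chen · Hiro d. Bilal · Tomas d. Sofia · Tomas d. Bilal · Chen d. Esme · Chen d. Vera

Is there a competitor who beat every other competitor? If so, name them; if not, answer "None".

Diego

Diego has 7 wins out of 7 opponents — a perfect record.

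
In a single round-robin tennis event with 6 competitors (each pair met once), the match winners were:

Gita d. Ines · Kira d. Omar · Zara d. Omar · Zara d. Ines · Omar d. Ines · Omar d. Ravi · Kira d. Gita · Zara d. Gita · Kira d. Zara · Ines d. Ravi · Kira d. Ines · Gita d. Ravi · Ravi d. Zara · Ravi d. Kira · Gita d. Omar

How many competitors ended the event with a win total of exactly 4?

Win totals: Gita 3, Zara 3, Omar 2, Ravi 2, Ines 1, Kira 4.
Exactly 4: Kira — 1 competitor.

1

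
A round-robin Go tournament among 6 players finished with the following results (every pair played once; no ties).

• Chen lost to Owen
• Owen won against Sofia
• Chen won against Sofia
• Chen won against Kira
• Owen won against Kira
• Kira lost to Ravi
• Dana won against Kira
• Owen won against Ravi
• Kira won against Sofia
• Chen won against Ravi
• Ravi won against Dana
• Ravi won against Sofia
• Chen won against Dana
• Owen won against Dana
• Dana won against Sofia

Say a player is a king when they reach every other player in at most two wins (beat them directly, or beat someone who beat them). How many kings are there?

1

Owen reaches everyone (king).
Ravi cannot reach Owen, Chen in two steps.
Sofia cannot reach Owen, Ravi, Kira, Chen, Dana in two steps.
Kira cannot reach Owen, Ravi, Chen, Dana in two steps.
Chen cannot reach Owen in two steps.
Dana cannot reach Owen, Ravi, Chen in two steps.
Kings: Owen — 1.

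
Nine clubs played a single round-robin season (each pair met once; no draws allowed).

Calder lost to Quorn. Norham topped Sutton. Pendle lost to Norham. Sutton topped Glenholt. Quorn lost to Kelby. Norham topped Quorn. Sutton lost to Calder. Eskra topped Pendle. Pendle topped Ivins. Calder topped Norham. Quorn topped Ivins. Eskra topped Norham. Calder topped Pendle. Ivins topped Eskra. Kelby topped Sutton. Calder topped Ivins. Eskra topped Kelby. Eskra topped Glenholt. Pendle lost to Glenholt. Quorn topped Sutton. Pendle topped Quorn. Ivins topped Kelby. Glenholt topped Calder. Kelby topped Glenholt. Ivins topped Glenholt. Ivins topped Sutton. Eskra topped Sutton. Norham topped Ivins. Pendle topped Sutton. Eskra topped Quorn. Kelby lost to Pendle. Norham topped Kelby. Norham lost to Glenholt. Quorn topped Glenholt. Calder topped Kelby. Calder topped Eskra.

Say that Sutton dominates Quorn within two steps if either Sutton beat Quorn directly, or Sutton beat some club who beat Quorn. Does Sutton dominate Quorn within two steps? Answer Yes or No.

No

Sutton did not beat Quorn directly.
Sutton beat Glenholt, but each of them lost to Quorn. No two-step path.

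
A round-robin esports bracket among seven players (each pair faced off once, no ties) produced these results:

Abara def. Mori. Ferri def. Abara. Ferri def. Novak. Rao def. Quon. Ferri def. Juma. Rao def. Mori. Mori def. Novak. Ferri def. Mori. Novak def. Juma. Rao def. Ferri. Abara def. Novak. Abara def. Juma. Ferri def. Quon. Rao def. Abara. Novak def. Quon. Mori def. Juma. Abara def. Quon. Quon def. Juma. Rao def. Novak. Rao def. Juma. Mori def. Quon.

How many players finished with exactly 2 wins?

Win totals: Abara 4, Ferri 5, Quon 1, Mori 3, Rao 6, Juma 0, Novak 2.
Exactly 2: Novak — 1 player.

1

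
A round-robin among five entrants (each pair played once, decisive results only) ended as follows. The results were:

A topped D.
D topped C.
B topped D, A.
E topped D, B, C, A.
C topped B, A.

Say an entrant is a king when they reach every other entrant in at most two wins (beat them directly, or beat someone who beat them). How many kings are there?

1

A cannot reach B, E in two steps.
B cannot reach E in two steps.
C cannot reach E in two steps.
D cannot reach E in two steps.
E reaches everyone (king).
Kings: E — 1.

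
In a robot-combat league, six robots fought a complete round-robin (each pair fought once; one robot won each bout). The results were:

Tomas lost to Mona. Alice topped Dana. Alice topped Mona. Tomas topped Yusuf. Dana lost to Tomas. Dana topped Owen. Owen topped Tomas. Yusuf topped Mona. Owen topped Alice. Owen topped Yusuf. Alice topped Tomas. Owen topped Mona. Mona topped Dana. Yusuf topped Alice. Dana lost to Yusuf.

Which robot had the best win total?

Owen

Win totals: Mona 2, Owen 4, Dana 1, Alice 3, Yusuf 3, Tomas 2.
Owen leads with 4 wins (next highest: 3).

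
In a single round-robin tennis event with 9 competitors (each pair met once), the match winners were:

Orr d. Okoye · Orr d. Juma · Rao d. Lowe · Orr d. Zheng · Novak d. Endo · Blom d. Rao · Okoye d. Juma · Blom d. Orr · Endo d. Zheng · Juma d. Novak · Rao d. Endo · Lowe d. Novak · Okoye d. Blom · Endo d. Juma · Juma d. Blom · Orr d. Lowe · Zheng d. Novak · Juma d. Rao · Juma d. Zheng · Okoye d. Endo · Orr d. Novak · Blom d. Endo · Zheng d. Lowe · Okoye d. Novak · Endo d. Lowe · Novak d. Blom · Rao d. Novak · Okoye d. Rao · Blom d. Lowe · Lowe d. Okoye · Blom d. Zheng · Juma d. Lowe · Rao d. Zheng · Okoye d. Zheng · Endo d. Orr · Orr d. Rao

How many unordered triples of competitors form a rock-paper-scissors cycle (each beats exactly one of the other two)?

Win totals: Zheng 2, Novak 2, Endo 4, Okoye 6, Lowe 2, Orr 6, Rao 4, Juma 5, Blom 5.
A competitor with w wins dominates both others in C(w,2) triples; summing gives 1 + 1 + 6 + 15 + 1 + 15 + 6 + 10 + 10 = 65 transitive triples.
Total triples C(9,3) = 84, so cyclic triples = 84 − 65 = 19.

19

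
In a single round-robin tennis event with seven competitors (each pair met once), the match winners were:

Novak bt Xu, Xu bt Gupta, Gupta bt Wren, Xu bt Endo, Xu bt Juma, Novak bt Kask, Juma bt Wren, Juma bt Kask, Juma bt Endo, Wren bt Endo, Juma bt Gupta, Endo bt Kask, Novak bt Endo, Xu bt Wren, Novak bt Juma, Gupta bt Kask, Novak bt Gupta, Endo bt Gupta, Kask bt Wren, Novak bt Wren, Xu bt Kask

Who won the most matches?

Win totals: Gupta 2, Xu 5, Novak 6, Wren 1, Juma 4, Endo 2, Kask 1.
Novak leads with 6 wins (next highest: 5).

Novak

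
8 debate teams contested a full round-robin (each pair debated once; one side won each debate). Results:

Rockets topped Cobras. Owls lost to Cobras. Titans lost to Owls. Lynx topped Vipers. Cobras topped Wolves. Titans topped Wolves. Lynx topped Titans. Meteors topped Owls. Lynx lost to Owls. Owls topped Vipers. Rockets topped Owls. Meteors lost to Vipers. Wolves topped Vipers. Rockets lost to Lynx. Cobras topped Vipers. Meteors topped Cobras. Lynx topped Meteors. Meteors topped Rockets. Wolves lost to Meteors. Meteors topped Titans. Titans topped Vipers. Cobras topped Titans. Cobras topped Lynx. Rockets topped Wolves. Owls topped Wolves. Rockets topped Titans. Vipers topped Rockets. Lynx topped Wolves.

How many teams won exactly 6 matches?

0

Win totals: Rockets 4, Titans 2, Owls 4, Meteors 5, Cobras 5, Lynx 5, Wolves 1, Vipers 2.
No team has exactly 6 wins.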